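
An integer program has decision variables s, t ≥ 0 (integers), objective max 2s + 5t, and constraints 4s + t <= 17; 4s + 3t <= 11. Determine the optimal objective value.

15

(s,t)=(0,3): 4·0+1·3=3≤17, 4·0+3·3=9≤11, objective 15.
(s,t)=(1,2): 4·1+1·2=6≤17, 4·1+3·2=10≤11, objective 12.
(s,t)=(0,2): 4·0+1·2=2≤17, 4·0+3·2=6≤11, objective 10.
The best lattice point is (0,3), giving 15.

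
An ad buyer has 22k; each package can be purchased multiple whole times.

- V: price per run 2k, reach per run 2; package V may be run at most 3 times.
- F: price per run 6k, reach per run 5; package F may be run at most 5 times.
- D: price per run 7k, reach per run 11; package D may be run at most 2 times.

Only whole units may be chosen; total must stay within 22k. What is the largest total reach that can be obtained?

Take 1×V, 1×F, and 2×D: price 22 ≤ 22, reach 1·2 + 1·5 + 2·11 = 29.
D has the best ratio (11/7) and is taken to its limit of 2; remaining capacity is filled optimally with the others.

29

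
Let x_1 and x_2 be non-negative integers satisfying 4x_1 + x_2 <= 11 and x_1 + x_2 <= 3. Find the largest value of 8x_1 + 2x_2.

(x_1,x_2)=(2,1) is feasible, giving 18.
(x_1,x_2)=(2,0) is feasible, giving 16.
(x_1,x_2)=(1,2) is feasible, giving 12.
(x_1,x_2)=(1,1) is feasible, giving 10.
No feasible integer point exceeds 18.

18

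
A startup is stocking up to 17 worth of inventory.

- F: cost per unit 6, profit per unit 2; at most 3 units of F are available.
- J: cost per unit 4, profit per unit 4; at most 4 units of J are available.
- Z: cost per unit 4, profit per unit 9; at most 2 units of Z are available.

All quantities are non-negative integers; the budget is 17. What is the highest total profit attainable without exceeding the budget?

1×J and 2×Z: cost 12 ≤ 17, profit 1·4 + 2·9 = 22.
2×J and 2×Z: cost 16 ≤ 17, profit 2·4 + 2·9 = 26.
Best is 26.

26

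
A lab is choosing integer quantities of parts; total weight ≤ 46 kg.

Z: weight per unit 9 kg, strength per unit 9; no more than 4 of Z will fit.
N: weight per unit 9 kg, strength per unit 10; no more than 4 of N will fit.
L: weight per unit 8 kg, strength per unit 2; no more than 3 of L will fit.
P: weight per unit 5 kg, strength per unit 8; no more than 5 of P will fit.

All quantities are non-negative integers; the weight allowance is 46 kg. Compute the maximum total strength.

60

Take 2×N and 5×P: weight 43 ≤ 46, strength 2·10 + 5·8 = 60.
P has the best ratio (8/5) and is taken to its limit of 5; remaining capacity is filled optimally with the others.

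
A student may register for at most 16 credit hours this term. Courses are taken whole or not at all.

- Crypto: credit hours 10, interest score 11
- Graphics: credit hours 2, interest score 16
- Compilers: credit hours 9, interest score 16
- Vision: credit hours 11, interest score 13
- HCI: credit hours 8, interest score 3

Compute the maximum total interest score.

Treat it as a binary knapsack problem.
Take Graphics and Compilers: credit hours 2 + 9 = 11 ≤ 16, interest score 16 + 16 = 32.
No other feasible combination does better.

32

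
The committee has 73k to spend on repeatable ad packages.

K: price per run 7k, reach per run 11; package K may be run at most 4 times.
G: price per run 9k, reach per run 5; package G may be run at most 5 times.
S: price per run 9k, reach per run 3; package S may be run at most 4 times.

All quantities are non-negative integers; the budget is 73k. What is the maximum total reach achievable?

K has the best ratio (11/7); taking only K gives at most 4×11 = 44 (stopped by the supply cap of 4).
Mixing does better — 4×K and 5×G: price 73 ≤ 73, reach 4·11 + 5·5 = 69.

69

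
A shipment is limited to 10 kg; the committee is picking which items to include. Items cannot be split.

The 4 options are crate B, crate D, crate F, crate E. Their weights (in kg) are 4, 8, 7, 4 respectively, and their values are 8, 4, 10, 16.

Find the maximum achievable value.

Allowing fractional choices, the relaxed optimum would be about 26.9, but items are indivisible.
crate E: weight 4 ≤ 10, value 16.
crate F: weight 7 ≤ 10, value 10.
crate B + crate E: weight 4 + 4 = 8 ≤ 10, value 8 + 16 = 24.
Best is crate B and crate E with total value 24.

24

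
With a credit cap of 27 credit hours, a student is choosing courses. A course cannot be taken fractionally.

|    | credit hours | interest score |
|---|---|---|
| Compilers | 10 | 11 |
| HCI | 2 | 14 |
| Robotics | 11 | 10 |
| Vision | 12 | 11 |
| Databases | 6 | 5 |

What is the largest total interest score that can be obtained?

36

Allowing fractional choices, the relaxed optimum would be about 38.7, but courses are indivisible.
Compilers + HCI + Robotics: credit hours 10 + 2 + 11 = 23 ≤ 27, interest score 11 + 14 + 10 = 35.
HCI + Robotics + Vision: credit hours 2 + 11 + 12 = 25 ≤ 27, interest score 14 + 10 + 11 = 35.
Compilers + HCI + Vision: credit hours 10 + 2 + 12 = 24 ≤ 27, interest score 11 + 14 + 11 = 36.
Best is Compilers, HCI, and Vision with total interest score 36.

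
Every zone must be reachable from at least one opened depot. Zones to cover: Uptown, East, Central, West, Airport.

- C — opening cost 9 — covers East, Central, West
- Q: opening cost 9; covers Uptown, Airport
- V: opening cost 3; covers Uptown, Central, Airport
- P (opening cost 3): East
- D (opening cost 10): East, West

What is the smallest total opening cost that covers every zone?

12

The greedy cost-per-new-zone heuristic would pick V, P, and C for 15, but a cheaper cover exists.
Choose C and V: together they cover Uptown, East, Central, West, Airport — every zone.
Total opening cost: 9 + 3 = 12.
No cover costs less than 12.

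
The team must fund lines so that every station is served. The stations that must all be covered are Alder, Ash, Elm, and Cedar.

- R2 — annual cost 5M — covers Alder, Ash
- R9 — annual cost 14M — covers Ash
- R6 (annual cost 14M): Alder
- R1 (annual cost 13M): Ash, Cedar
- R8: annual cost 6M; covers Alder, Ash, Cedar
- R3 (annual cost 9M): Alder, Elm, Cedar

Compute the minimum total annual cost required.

14

The greedy cost-per-new-station heuristic would pick R8 and R3 for 15, but a cheaper cover exists.
Choose R2 and R3: together they cover Alder, Ash, Elm, Cedar — every station.
Total annual cost: 5 + 9 = 14.
No cover costs less than 14.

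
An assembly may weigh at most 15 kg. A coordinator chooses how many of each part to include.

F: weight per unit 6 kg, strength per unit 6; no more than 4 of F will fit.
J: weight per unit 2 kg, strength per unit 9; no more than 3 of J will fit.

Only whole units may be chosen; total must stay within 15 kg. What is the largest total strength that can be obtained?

33

3×J: weight 6 ≤ 15, strength 3·9 = 27.
1×F and 3×J: weight 12 ≤ 15, strength 1·6 + 3·9 = 33.
Best is 33.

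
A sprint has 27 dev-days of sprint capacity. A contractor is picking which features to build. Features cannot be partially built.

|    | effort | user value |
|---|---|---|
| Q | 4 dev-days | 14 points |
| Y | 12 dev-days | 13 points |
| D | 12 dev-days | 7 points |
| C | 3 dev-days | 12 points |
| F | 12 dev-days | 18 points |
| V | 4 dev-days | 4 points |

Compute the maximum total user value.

Treat it as a binary knapsack problem.
Allowing fractional choices, the relaxed optimum would be about 52.7, but features are indivisible.
Q + C + F: effort 4 + 3 + 12 = 19 ≤ 27, user value 14 + 12 + 18 = 44.
Q + C + F + V: effort 4 + 3 + 12 + 4 = 23 ≤ 27, user value 14 + 12 + 18 + 4 = 48.
Q + Y + C + V: effort 4 + 12 + 3 + 4 = 23 ≤ 27, user value 14 + 13 + 12 + 4 = 43.
Best is Q, C, F, and V with total user value 48.

48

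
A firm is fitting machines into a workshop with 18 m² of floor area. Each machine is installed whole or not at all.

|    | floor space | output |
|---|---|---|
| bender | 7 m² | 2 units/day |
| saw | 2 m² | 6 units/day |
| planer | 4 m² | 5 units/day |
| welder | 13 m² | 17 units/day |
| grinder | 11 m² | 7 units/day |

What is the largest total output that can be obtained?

23

saw + welder: floor space 2 + 13 = 15 ≤ 18, output 6 + 17 = 23.
saw + planer + grinder: floor space 2 + 4 + 11 = 17 ≤ 18, output 6 + 5 + 7 = 18.
planer + welder: floor space 4 + 13 = 17 ≤ 18, output 5 + 17 = 22.
Best is saw and welder with total output 23.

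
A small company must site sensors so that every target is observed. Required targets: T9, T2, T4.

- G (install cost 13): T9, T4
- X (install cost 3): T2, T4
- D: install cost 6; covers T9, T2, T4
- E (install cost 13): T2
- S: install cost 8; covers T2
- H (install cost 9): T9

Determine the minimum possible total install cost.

This is a weighted set-cover instance.
The greedy cost-per-new-target heuristic would pick X and D for 9, but a cheaper cover exists.
D alone covers T9, T2, T4 — every target.
Total install cost: 6.
No cover costs less than 6.

6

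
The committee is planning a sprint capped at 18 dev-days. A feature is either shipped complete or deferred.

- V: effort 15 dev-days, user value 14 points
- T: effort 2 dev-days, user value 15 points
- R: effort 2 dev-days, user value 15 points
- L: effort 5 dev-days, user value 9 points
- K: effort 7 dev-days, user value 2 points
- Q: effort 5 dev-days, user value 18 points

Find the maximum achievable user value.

This is an integer program with binary decision variables.
T + R + L + Q: effort 2 + 2 + 5 + 5 = 14 ≤ 18, user value 15 + 15 + 9 + 18 = 57.
T + R + Q: effort 2 + 2 + 5 = 9 ≤ 18, user value 15 + 15 + 18 = 48.
T + R + K + Q: effort 2 + 2 + 7 + 5 = 16 ≤ 18, user value 15 + 15 + 2 + 18 = 50.
Best is T, R, L, and Q with total user value 57.

57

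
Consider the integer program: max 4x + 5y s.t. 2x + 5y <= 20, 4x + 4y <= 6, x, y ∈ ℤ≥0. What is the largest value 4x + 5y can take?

(x,y)=(0,1) is feasible, giving 5.
(x,y)=(1,0) is feasible, giving 4.
(x,y)=(0,0) is feasible, giving 0.
Maximum is 5 at (x,y)=(0,1).

5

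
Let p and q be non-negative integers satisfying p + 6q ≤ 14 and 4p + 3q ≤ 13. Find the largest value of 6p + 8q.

22

The continuous relaxation peaks at (1.71, 2.05) with value 26.67; rounding to a feasible lattice point costs some objective.
(p,q)=(1,2): 1·1+6·2=13≤14, 4·1+3·2=10≤13, objective 22.
(p,q)=(2,1): 1·2+6·1=8≤14, 4·2+3·1=11≤13, objective 20.
(p,q)=(0,2): 1·0+6·2=12≤14, 4·0+3·2=6≤13, objective 16.
(p,q)=(1,1): 1·1+6·1=7≤14, 4·1+3·1=7≤13, objective 14.
No feasible integer point exceeds 22.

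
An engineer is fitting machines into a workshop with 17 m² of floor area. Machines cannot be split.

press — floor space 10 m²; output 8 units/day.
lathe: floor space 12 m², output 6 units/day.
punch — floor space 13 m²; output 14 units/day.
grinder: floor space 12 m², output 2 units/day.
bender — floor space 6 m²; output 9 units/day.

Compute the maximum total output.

Allowing fractional choices, the relaxed optimum would be about 20.8, but machines are indivisible.
bender: floor space 6 ≤ 17, output 9.
press + bender: floor space 10 + 6 = 16 ≤ 17, output 8 + 9 = 17.
punch: floor space 13 ≤ 17, output 14.
Best is press and bender with total output 17.

17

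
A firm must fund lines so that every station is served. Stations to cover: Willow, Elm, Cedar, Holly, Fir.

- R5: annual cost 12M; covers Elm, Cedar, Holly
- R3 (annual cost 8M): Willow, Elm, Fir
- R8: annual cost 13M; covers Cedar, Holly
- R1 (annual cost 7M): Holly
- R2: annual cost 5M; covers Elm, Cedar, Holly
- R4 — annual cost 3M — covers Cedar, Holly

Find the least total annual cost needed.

11

Choose R3 and R4: together they cover Willow, Elm, Cedar, Holly, Fir — every station.
Total annual cost: 8 + 3 = 11.
No cover costs less than 11.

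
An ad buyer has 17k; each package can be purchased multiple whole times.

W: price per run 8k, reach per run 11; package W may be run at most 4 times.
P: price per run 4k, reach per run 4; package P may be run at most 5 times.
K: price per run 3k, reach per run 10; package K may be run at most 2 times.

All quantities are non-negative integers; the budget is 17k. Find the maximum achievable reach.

31

K has the best ratio (10/3); taking only K gives at most 2×10 = 20 (stopped by the supply cap of 2).
Mixing does better — 1×W and 2×K: price 14 ≤ 17, reach 1·11 + 2·10 = 31.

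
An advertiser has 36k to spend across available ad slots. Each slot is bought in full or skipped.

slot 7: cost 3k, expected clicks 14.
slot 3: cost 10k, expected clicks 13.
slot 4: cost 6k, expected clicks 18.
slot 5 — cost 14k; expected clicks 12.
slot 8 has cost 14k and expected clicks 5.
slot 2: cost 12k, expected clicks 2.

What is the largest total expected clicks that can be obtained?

Allowing fractional choices, the relaxed optimum would be about 58.1, but ad slots are indivisible.
slot 7 + slot 3 + slot 4 + slot 2: cost 3 + 10 + 6 + 12 = 31 ≤ 36, expected clicks 14 + 13 + 18 + 2 = 47.
slot 7 + slot 3 + slot 4 + slot 8: cost 3 + 10 + 6 + 14 = 33 ≤ 36, expected clicks 14 + 13 + 18 + 5 = 50.
slot 7 + slot 3 + slot 4 + slot 5: cost 3 + 10 + 6 + 14 = 33 ≤ 36, expected clicks 14 + 13 + 18 + 12 = 57.
Best is slot 7, slot 3, slot 4, and slot 5 with total expected clicks 57.

57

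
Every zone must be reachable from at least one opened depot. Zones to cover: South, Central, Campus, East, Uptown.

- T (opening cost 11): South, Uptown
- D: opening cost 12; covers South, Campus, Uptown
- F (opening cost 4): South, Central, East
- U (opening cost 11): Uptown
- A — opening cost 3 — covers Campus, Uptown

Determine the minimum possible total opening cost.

7

This is a weighted set-cover instance.
Choose F and A: together they cover South, Central, Campus, East, Uptown — every zone.
Total opening cost: 4 + 3 = 7.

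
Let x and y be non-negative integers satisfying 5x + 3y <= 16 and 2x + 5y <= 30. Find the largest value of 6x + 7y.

The continuous relaxation peaks at (0, 5.33) with value 37.33; rounding to a feasible lattice point costs some objective.
(x,y)=(0,5): 5·0+3·5=15≤16, 2·0+5·5=25≤30, objective 35.
(x,y)=(0,4): 5·0+3·4=12≤16, 2·0+5·4=20≤30, objective 28.
Maximum is 35 at (x,y)=(0,5).

35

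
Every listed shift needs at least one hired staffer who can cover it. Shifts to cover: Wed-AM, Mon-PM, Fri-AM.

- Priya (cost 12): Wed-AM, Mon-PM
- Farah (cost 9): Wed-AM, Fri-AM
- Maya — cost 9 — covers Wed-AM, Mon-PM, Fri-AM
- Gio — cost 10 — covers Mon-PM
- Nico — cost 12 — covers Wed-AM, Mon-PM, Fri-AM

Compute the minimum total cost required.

Maya alone covers Wed-AM, Mon-PM, Fri-AM — every shift.
Total cost: 9.
No cover costs less than 9.

9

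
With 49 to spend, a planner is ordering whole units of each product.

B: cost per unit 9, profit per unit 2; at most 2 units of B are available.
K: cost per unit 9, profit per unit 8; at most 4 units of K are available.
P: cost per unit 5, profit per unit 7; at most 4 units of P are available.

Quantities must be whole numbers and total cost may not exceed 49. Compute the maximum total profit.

52

P has the best ratio (7/5); taking only P gives at most 4×7 = 28 (stopped by the supply cap of 4).
Mixing does better — 3×K and 4×P: cost 47 ≤ 49, profit 3·8 + 4·7 = 52.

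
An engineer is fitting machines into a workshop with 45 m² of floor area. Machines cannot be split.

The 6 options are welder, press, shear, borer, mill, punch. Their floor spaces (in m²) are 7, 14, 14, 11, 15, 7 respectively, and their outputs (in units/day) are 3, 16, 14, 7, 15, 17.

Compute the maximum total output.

51

Allowing fractional choices, the relaxed optimum would be about 57.0, but machines are indivisible.
welder + press + shear + punch: floor space 7 + 14 + 14 + 7 = 42 ≤ 45, output 3 + 16 + 14 + 17 = 50.
welder + press + mill + punch: floor space 7 + 14 + 15 + 7 = 43 ≤ 45, output 3 + 16 + 15 + 17 = 51.
Best is welder, press, mill, and punch with total output 51.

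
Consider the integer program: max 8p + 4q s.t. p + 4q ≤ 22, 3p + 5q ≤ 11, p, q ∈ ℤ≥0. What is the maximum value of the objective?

24

Relaxing integrality, the LP optimum is 29.33 at (p,q) = (3.67, 0), which is not an integer point.
(p,q)=(3,0): 1·3+4·0=3≤22, 3·3+5·0=9≤11, objective 24.
(p,q)=(2,1): 1·2+4·1=6≤22, 3·2+5·1=11≤11, objective 20.
No feasible integer point exceeds 24.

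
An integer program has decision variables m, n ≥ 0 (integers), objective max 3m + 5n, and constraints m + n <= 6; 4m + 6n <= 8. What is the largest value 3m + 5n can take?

(m,n)=(2,0): 1·2+1·0=2≤6, 4·2+6·0=8≤8, objective 6.
(m,n)=(0,1): 1·0+1·1=1≤6, 4·0+6·1=6≤8, objective 5.
(m,n)=(1,0): 1·1+1·0=1≤6, 4·1+6·0=4≤8, objective 3.
Maximum is 6 at (m,n)=(2,0).

6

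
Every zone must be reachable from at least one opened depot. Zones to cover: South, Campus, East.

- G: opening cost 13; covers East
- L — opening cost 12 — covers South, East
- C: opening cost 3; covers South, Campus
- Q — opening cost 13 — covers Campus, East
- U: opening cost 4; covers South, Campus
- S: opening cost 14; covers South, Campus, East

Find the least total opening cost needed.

14

The greedy cost-per-new-zone heuristic would pick C and L for 15, but a cheaper cover exists.
S alone covers South, Campus, East — every zone.
Total opening cost: 14.
No cover costs less than 14.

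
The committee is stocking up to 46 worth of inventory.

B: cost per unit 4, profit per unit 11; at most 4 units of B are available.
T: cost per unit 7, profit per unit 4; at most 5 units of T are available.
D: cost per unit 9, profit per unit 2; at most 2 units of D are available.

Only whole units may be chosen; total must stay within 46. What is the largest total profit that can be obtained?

60

4×B, 3×T, and 1×D: cost 46 ≤ 46, profit 4·11 + 3·4 + 1·2 = 58.
4×B and 4×T: cost 44 ≤ 46, profit 4·11 + 4·4 = 60.
Best is 60.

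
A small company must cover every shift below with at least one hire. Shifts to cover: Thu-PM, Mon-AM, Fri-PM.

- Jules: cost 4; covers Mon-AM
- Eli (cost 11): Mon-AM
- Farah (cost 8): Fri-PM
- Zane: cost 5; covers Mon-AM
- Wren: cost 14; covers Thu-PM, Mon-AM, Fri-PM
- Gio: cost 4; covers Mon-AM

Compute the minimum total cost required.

14

The greedy cost-per-new-shift heuristic would pick Jules and Wren for 18, but a cheaper cover exists.
Wren alone covers Thu-PM, Mon-AM, Fri-PM — every shift.
Total cost: 14.
No cover costs less than 14.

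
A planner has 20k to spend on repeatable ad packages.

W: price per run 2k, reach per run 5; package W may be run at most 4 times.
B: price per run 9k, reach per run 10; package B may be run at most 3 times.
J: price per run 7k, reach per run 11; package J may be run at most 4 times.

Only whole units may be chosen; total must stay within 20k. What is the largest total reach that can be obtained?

3×W and 2×J: price 20 ≤ 20, reach 3·5 + 2·11 = 37.
2×W and 2×J: price 18 ≤ 20, reach 2·5 + 2·11 = 32.
Best is 37.

37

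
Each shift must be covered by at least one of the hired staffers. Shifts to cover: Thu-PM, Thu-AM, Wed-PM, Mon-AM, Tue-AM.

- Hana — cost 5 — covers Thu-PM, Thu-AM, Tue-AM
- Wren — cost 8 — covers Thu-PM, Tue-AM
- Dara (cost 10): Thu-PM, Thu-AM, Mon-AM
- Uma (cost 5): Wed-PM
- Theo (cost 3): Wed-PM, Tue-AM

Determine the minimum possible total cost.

13

Choose Dara and Theo: together they cover Thu-PM, Thu-AM, Wed-PM, Mon-AM, Tue-AM — every shift.
Total cost: 10 + 3 = 13.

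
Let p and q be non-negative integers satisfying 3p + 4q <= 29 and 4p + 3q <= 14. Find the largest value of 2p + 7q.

Relaxing integrality, the LP optimum is 32.67 at (p,q) = (0, 4.67), which is not an integer point.
(p,q)=(0,4): 3·0+4·4=16≤29, 4·0+3·4=12≤14, objective 28.
(p,q)=(1,3): 3·1+4·3=15≤29, 4·1+3·3=13≤14, objective 23.
(p,q)=(0,3): 3·0+4·3=12≤29, 4·0+3·3=9≤14, objective 21.
The best lattice point is (0,4), giving 28.

28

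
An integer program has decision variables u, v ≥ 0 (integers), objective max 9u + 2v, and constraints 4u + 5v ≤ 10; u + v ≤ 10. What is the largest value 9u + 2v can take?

18

(u,v)=(2,0) is feasible, giving 18.
(u,v)=(1,1) is feasible, giving 11.
(u,v)=(1,0) is feasible, giving 9.
Maximum is 18 at (u,v)=(2,0).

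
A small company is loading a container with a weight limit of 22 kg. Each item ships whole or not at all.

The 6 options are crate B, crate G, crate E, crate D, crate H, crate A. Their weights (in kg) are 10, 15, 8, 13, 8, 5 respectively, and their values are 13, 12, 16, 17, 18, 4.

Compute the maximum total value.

Treat it as a binary knapsack problem.
Take crate E, crate H, and crate A: weight 8 + 8 + 5 = 21 ≤ 22, value 16 + 18 + 4 = 38.
No other feasible combination does better.

38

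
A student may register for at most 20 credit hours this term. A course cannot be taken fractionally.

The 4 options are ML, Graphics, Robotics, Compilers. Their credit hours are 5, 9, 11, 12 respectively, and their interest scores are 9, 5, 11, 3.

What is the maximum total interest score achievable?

This is an integer program with binary decision variables.
Allowing fractional choices, the relaxed optimum would be about 22.2, but courses are indivisible.
ML + Graphics: credit hours 5 + 9 = 14 ≤ 20, interest score 9 + 5 = 14.
ML + Robotics: credit hours 5 + 11 = 16 ≤ 20, interest score 9 + 11 = 20.
Graphics + Robotics: credit hours 9 + 11 = 20 ≤ 20, interest score 5 + 11 = 16.
Best is ML and Robotics with total interest score 20.

20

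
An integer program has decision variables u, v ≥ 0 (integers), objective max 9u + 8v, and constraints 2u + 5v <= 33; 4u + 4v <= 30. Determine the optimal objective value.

Relaxing integrality, the LP optimum is 67.50 at (u,v) = (7.5, 0), which is not an integer point.
(u,v)=(7,0): 2·7+5·0=14≤33, 4·7+4·0=28≤30, objective 63.
(u,v)=(6,1): 2·6+5·1=17≤33, 4·6+4·1=28≤30, objective 62.
The best lattice point is (7,0), giving 63.

63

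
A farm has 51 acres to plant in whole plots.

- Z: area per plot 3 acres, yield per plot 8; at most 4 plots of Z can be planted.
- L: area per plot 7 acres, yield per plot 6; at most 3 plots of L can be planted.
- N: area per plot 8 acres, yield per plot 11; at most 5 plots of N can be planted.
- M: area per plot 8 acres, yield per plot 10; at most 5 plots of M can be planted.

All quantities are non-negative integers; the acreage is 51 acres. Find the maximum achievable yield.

82

4×Z, 1×L, 3×N, and 1×M: area 51 ≤ 51, yield 4·8 + 1·6 + 3·11 + 1·10 = 81.
4×Z, 1×L, and 4×N: area 51 ≤ 51, yield 4·8 + 1·6 + 4·11 = 82.
Best is 82.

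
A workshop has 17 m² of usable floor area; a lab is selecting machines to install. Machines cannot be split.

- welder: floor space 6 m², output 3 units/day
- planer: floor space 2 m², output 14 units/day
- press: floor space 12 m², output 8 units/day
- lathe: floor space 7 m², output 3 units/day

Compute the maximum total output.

Allowing fractional choices, the relaxed optimum would be about 23.5, but machines are indivisible.
welder + planer + lathe: floor space 6 + 2 + 7 = 15 ≤ 17, output 3 + 14 + 3 = 20.
welder + planer: floor space 6 + 2 = 8 ≤ 17, output 3 + 14 = 17.
planer + press: floor space 2 + 12 = 14 ≤ 17, output 14 + 8 = 22.
Best is planer and press with total output 22.

22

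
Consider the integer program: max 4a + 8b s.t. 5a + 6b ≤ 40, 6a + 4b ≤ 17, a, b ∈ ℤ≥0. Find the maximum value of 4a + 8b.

Relaxing integrality, the LP optimum is 34.00 at (a,b) = (0, 4.25), which is not an integer point.
(a,b)=(0,4): 5·0+6·4=24≤40, 6·0+4·4=16≤17, objective 32.
(a,b)=(0,3): 5·0+6·3=18≤40, 6·0+4·3=12≤17, objective 24.
Maximum is 32 at (a,b)=(0,4).

32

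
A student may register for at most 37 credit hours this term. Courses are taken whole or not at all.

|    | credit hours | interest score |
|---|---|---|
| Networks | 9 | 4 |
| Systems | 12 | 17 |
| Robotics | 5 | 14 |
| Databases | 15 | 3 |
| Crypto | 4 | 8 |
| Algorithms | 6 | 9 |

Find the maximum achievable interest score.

52

This is a 0-1 knapsack instance.
Networks + Systems + Robotics + Algorithms: credit hours 9 + 12 + 5 + 6 = 32 ≤ 37, interest score 4 + 17 + 14 + 9 = 44.
Networks + Systems + Robotics + Crypto + Algorithms: credit hours 9 + 12 + 5 + 4 + 6 = 36 ≤ 37, interest score 4 + 17 + 14 + 8 + 9 = 52.
Systems + Robotics + Crypto + Algorithms: credit hours 12 + 5 + 4 + 6 = 27 ≤ 37, interest score 17 + 14 + 8 + 9 = 48.
Best is Networks, Systems, Robotics, Crypto, and Algorithms with total interest score 52.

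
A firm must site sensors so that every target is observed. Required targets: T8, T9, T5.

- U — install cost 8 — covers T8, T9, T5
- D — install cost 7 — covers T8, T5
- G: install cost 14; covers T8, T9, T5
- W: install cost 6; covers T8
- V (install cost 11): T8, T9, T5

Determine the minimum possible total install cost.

8

This is a weighted set-cover instance.
U alone covers T8, T9, T5 — every target.
Total install cost: 8.
No cover costs less than 8.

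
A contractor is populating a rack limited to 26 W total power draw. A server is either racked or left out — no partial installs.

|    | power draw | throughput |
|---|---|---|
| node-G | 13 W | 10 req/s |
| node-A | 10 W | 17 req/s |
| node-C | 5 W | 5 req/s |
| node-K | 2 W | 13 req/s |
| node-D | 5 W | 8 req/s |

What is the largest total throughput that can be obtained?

node-A + node-K + node-D: power draw 10 + 2 + 5 = 17 ≤ 26, throughput 17 + 13 + 8 = 38.
node-A + node-C + node-K + node-D: power draw 10 + 5 + 2 + 5 = 22 ≤ 26, throughput 17 + 5 + 13 + 8 = 43.
node-G + node-A + node-K: power draw 13 + 10 + 2 = 25 ≤ 26, throughput 10 + 17 + 13 = 40.
Best is node-A, node-C, node-K, and node-D with total throughput 43.

43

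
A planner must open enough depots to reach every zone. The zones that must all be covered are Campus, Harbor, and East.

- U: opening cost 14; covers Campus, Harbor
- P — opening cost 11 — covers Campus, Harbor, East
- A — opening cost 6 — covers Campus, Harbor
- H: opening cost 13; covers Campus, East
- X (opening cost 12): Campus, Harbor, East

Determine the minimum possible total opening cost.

P alone covers Campus, Harbor, East — every zone.
Total opening cost: 11.

11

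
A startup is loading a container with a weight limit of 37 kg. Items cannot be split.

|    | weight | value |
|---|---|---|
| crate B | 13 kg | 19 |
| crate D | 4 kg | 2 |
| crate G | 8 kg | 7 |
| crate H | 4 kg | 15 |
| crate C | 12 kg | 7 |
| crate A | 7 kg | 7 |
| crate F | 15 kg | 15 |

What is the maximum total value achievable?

Allowing fractional choices, the relaxed optimum would be about 54.0, but items are indivisible.
crate B + crate D + crate G + crate H + crate A: weight 13 + 4 + 8 + 4 + 7 = 36 ≤ 37, value 19 + 2 + 7 + 15 + 7 = 50.
crate B + crate H + crate F: weight 13 + 4 + 15 = 32 ≤ 37, value 19 + 15 + 15 = 49.
crate B + crate D + crate H + crate F: weight 13 + 4 + 4 + 15 = 36 ≤ 37, value 19 + 2 + 15 + 15 = 51.
Best is crate B, crate D, crate H, and crate F with total value 51.

51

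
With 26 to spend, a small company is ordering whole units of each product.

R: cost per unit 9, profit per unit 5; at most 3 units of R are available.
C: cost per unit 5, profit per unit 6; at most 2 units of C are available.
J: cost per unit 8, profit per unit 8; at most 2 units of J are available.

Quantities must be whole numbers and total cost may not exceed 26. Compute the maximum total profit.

Take 2×C and 2×J: cost 26 ≤ 26, profit 2·6 + 2·8 = 28.
C has the best ratio (6/5) and is taken to its limit of 2; remaining capacity is filled optimally with the others.

28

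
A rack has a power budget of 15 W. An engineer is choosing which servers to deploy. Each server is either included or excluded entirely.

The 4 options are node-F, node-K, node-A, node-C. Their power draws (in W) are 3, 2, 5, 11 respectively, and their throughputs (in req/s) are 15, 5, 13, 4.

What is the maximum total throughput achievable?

33

This is an integer program with binary decision variables.
Allowing fractional choices, the relaxed optimum would be about 34.8, but servers are indivisible.
node-F + node-K: power draw 3 + 2 = 5 ≤ 15, throughput 15 + 5 = 20.
node-F + node-K + node-A: power draw 3 + 2 + 5 = 10 ≤ 15, throughput 15 + 5 + 13 = 33.
node-F + node-A: power draw 3 + 5 = 8 ≤ 15, throughput 15 + 13 = 28.
Best is node-F, node-K, and node-A with total throughput 33.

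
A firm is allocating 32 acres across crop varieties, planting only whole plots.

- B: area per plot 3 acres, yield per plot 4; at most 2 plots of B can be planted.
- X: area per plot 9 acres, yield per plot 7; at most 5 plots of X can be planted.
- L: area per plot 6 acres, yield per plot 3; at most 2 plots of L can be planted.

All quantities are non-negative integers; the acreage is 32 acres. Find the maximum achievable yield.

This is a bounded integer knapsack.
1×B and 3×X: area 30 ≤ 32, yield 1·4 + 3·7 = 25.
2×B, 2×X, and 1×L: area 30 ≤ 32, yield 2·4 + 2·7 + 1·3 = 25.
Best is 25.

25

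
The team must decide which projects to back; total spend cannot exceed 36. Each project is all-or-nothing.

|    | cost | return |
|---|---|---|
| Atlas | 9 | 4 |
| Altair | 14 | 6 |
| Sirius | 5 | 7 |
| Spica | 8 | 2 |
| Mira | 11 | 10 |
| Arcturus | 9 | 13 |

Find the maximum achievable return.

Atlas + Sirius + Mira + Arcturus: cost 9 + 5 + 11 + 9 = 34 ≤ 36, return 4 + 7 + 10 + 13 = 34.
Sirius + Spica + Mira + Arcturus: cost 5 + 8 + 11 + 9 = 33 ≤ 36, return 7 + 2 + 10 + 13 = 32.
Best is Atlas, Sirius, Mira, and Arcturus with total return 34.

34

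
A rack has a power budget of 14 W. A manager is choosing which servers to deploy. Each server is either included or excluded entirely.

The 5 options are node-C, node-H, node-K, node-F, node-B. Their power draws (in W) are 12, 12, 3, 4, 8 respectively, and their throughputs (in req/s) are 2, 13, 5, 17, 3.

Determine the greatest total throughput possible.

Treat it as a binary knapsack problem.
Allowing fractional choices, the relaxed optimum would be about 29.6, but servers are indivisible.
node-F: power draw 4 ≤ 14, throughput 17.
node-K + node-F: power draw 3 + 4 = 7 ≤ 14, throughput 5 + 17 = 22.
node-F + node-B: power draw 4 + 8 = 12 ≤ 14, throughput 17 + 3 = 20.
Best is node-K and node-F with total throughput 22.

22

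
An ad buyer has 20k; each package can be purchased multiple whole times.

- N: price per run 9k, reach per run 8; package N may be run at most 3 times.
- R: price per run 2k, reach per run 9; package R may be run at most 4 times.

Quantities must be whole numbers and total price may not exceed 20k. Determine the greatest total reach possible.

44

4×R: price 8 ≤ 20, reach 4·9 = 36.
1×N and 4×R: price 17 ≤ 20, reach 1·8 + 4·9 = 44.
Best is 44.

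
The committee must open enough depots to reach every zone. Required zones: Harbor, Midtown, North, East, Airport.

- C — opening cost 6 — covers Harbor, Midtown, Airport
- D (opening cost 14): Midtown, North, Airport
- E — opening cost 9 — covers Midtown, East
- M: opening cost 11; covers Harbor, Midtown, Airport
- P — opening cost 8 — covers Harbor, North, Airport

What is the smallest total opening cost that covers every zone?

17

Choose E and P: together they cover Harbor, Midtown, North, East, Airport — every zone.
Total opening cost: 9 + 8 = 17.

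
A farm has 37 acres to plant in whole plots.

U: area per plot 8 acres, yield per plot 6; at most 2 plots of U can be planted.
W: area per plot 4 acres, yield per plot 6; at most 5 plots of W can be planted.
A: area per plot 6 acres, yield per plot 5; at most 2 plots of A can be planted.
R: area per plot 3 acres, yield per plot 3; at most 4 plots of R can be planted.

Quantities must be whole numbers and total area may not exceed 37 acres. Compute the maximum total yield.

W has the best ratio (6/4); taking only W gives at most 5×6 = 30 (stopped by the supply cap of 5).
Mixing does better — 1×U, 5×W, and 3×R: area 37 ≤ 37, yield 1·6 + 5·6 + 3·3 = 45.

45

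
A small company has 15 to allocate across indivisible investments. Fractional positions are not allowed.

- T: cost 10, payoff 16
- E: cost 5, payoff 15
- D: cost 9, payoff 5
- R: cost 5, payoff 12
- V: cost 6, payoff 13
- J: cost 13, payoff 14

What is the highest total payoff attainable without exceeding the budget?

31

This is a 0-1 knapsack instance.
Take T and E: cost 10 + 5 = 15 ≤ 15, payoff 16 + 15 = 31.
No other feasible combination does better.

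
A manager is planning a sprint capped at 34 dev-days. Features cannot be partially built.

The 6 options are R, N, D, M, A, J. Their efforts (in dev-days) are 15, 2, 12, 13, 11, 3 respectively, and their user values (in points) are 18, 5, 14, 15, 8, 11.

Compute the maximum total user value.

49

Allowing fractional choices, the relaxed optimum would be about 50.3, but features are indivisible.
N + D + M + J: effort 2 + 12 + 13 + 3 = 30 ≤ 34, user value 5 + 14 + 15 + 11 = 45.
R + N + D + J: effort 15 + 2 + 12 + 3 = 32 ≤ 34, user value 18 + 5 + 14 + 11 = 48.
R + N + M + J: effort 15 + 2 + 13 + 3 = 33 ≤ 34, user value 18 + 5 + 15 + 11 = 49.
Best is R, N, M, and J with total user value 49.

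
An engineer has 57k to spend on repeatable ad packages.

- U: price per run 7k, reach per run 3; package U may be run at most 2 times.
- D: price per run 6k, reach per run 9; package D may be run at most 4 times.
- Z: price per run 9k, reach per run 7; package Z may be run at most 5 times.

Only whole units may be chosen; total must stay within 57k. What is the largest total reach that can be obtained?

This is a bounded integer knapsack.
Take 4×D and 3×Z: price 51 ≤ 57, reach 4·9 + 3·7 = 57.
D has the best ratio (9/6) and is taken to its limit of 4; remaining capacity is filled optimally with the others.

57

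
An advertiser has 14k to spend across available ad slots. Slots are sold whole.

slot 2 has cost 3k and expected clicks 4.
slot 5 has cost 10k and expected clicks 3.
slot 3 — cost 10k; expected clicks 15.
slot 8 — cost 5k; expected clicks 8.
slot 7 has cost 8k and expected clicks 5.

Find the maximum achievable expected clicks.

This is an integer program with binary decision variables.
Allowing fractional choices, the relaxed optimum would be about 21.5, but ad slots are indivisible.
slot 2 + slot 3: cost 3 + 10 = 13 ≤ 14, expected clicks 4 + 15 = 19.
slot 3: cost 10 ≤ 14, expected clicks 15.
Best is slot 2 and slot 3 with total expected clicks 19.

19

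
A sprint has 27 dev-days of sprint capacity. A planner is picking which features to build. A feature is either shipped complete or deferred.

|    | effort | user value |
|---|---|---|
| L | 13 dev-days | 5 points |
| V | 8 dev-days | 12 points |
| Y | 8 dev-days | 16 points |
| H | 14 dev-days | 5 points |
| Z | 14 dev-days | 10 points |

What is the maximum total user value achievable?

28

Take V and Y: effort 8 + 8 = 16 ≤ 27, user value 12 + 16 = 28.
No other feasible combination does better.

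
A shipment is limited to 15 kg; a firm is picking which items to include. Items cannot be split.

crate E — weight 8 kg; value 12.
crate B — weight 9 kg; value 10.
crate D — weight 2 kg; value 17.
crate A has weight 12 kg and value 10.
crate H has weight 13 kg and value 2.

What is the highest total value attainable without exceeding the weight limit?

29

crate E + crate D: weight 8 + 2 = 10 ≤ 15, value 12 + 17 = 29.
crate B + crate D: weight 9 + 2 = 11 ≤ 15, value 10 + 17 = 27.
Best is crate E and crate D with total value 29.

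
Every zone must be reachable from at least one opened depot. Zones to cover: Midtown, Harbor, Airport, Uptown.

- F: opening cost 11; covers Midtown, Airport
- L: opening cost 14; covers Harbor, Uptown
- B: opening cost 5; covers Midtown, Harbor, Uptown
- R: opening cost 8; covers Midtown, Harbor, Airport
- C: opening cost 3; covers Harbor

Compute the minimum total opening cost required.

13

Choose B and R: together they cover Midtown, Harbor, Airport, Uptown — every zone.
Total opening cost: 5 + 8 = 13.
No cover costs less than 13.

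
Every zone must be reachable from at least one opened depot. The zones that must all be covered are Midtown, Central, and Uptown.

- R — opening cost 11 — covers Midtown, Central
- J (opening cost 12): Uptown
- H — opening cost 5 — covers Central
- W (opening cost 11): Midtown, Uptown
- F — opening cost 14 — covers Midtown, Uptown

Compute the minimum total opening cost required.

16

This is an integer covering problem.
Choose H and W: together they cover Midtown, Central, Uptown — every zone.
Total opening cost: 5 + 11 = 16.
No cover costs less than 16.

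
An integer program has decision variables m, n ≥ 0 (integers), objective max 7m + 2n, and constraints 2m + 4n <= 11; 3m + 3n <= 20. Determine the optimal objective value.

35

The continuous relaxation peaks at (5.5, 0) with value 38.50; rounding to a feasible lattice point costs some objective.
(m,n)=(5,0) is feasible, giving 35.
(m,n)=(4,0) is feasible, giving 28.
No feasible integer point exceeds 35.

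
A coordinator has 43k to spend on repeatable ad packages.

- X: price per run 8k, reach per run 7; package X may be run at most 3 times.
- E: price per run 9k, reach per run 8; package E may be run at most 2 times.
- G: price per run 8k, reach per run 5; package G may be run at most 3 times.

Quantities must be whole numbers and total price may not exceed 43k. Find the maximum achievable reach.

37

This is a bounded integer knapsack.
E has the best ratio (8/9); taking only E gives at most 2×8 = 16 (stopped by the supply cap of 2).
Mixing does better — 3×X and 2×E: price 42 ≤ 43, reach 3·7 + 2·8 = 37.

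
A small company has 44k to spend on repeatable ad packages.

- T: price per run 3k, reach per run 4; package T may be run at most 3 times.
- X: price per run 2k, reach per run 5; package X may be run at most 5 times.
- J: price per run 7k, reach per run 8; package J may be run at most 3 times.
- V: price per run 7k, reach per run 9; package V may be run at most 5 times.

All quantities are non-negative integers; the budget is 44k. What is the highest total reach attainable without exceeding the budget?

2×T, 5×X, 1×J, and 3×V: price 44 ≤ 44, reach 2·4 + 5·5 + 1·8 + 3·9 = 68.
2×T, 5×X, and 4×V: price 44 ≤ 44, reach 2·4 + 5·5 + 4·9 = 69.
Best is 69.

69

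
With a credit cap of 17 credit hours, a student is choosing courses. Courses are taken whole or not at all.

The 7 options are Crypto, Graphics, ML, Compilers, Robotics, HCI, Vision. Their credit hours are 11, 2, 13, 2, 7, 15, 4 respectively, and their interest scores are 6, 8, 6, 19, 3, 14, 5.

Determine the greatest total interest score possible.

35

This is an integer program with binary decision variables.
Allowing fractional choices, the relaxed optimum would be about 40.4, but courses are indivisible.
Graphics + Compilers + Robotics + Vision: credit hours 2 + 2 + 7 + 4 = 15 ≤ 17, interest score 8 + 19 + 3 + 5 = 35.
Graphics + ML + Compilers: credit hours 2 + 13 + 2 = 17 ≤ 17, interest score 8 + 6 + 19 = 33.
Crypto + Graphics + Compilers: credit hours 11 + 2 + 2 = 15 ≤ 17, interest score 6 + 8 + 19 = 33.
Best is Graphics, Compilers, Robotics, and Vision with total interest score 35.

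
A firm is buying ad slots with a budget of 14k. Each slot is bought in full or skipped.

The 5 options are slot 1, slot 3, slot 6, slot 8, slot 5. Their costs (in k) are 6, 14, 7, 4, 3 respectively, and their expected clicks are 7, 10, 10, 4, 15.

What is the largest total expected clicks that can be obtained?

Take slot 6, slot 8, and slot 5: cost 7 + 4 + 3 = 14 ≤ 14, expected clicks 10 + 4 + 15 = 29.
No other feasible combination does better.

29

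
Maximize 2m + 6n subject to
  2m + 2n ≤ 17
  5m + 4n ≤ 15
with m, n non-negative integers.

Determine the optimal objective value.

The continuous relaxation peaks at (0, 3.75) with value 22.50; rounding to a feasible lattice point costs some objective.
(m,n)=(0,3): 2·0+2·3=6≤17, 5·0+4·3=12≤15, objective 18.
(m,n)=(1,2): 2·1+2·2=6≤17, 5·1+4·2=13≤15, objective 14.
No feasible integer point exceeds 18.

18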